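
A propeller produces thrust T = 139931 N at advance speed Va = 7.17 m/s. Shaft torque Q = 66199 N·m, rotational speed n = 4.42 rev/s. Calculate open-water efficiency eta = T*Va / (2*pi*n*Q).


Formula: eta = T * Va / (2 * pi * n * Q)
Step 1 — numerator = T * Va = 139931 * 7.17 = 1003305.27
Step 2 — 2 * pi * n = 2 * pi * 4.42 = 27.771679
Step 3 — denominator = 27.771679 * 66199 = 1838457.38
Step 4 — eta = 1003305.27 / 1838457.38 ≈ 0.54573 (5 s.f.)

0.54573


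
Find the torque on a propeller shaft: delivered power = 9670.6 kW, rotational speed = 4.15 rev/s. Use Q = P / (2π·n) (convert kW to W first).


Formula: Q = P_W / (2 * pi * n)
Step 1 — P_W = 9670.6 kW * 1000 = 9670600.0 W
Step 2 — 2 * pi * n = 2 * pi * 4.15 = 26.075219
Step 3 — Q = 9670600.0 / 26.075219 ≈ 370870 N·m (5 s.f.)

370870 N·m


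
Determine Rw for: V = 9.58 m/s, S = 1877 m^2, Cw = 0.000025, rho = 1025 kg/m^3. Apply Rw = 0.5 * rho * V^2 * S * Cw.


Formula: Rw = 0.5 * rho * V^2 * S * Cw
Step 1 — V^2 = 9.58^2 = 91.7764
Step 2 — 0.5 * rho * V^2 = 0.5 * 1025 * 91.7764 = 47035.405
Step 3 — Rw = 47035.405 * 1877 * 0.000025 ≈ 2207.1 N (5 s.f.)

2207.1 N


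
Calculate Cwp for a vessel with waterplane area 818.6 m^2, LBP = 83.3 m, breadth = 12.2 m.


Formula: Cwp = Aw / (L * B)
Step 1 — L * B = 83.3 * 12.2 = 1016.26 m^2
Step 2 — Cwp = 818.6 / 1016.26 ≈ 0.80550 (5 s.f.)

0.80550


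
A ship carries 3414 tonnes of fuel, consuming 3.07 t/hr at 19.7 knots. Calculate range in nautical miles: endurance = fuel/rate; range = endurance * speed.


Formula: endurance = fuel / rate; range = endurance * speed
Step 1 — endurance = 3414 / 3.07 = 1112.0521 hours
Step 2 — range = 1112.0521 * 19.7 ≈ 21907 nautical miles (5 s.f.)

21907 NM


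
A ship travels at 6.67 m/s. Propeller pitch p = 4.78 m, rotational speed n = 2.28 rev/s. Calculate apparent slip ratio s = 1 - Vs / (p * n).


Formula: s = 1 - Vs / (p * n)
Step 1 — p * n = 4.78 * 2.28 = 10.8984
Step 2 — Vs / (p*n) = 6.67 / 10.8984 = 0.612016 (6 d.p.)
Step 3 — s = 1 - 0.612016 = 0.387984

0.387984


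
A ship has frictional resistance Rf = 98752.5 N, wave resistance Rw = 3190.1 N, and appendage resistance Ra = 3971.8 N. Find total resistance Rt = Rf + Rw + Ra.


Formula: Rt = Rf + Rw + Ra
Substituting: Rt = 98752.5 + 3190.1 + 3971.8
Result: Rt = 105914.4 N

105914.4 N


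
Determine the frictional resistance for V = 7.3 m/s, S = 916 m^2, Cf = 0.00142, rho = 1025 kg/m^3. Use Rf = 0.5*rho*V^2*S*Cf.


Formula: Rf = 0.5 * rho * V^2 * S * Cf
Step 1 — V^2 = 7.3^2 = 53.29
Step 2 — 0.5 * rho * V^2 = 0.5 * 1025 * 53.29 = 27311.125
Step 3 — Rf = 27311.125 * 916 * 0.00142 ≈ 35524 N (5 s.f.)

35524 N


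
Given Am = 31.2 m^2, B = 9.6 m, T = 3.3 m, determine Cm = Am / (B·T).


Formula: Cm = Am / (B * T)
Step 1 — B * T = 9.6 * 3.3 = 31.68 m^2
Step 2 — Cm = 31.2 / 31.68 ≈ 0.98485 (5 s.f.)

0.98485


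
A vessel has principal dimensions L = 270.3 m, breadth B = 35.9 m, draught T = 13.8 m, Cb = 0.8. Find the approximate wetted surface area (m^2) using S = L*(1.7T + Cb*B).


Formula: S = 1.7*L*T + V/T with V = Cb*L*B*T, i.e. S = L * (1.7*T + Cb*B)
Step 1 — 1.7*T = 1.7 * 13.8 = 23.46 m
Step 2 — Cb*B = 0.8 * 35.9 = 28.72 m
Step 3 — 1.7*T + Cb*B = 23.46 + 28.72 = 52.18 m
Step 4 — S = 270.3 * 52.18 ≈ 14104 m^2 (5 s.f.)

14104 m^2


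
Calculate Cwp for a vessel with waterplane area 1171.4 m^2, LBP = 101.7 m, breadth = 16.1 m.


Formula: Cwp = Aw / (L * B)
Step 1 — L * B = 101.7 * 16.1 = 1637.37 m^2
Step 2 — Cwp = 1171.4 / 1637.37 ≈ 0.71542 (5 s.f.)

0.71542


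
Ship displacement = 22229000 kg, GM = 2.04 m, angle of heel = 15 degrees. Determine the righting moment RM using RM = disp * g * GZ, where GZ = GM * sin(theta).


Formula: GZ = GM * sin(theta); RM = disp * g * GZ
Step 1 — GZ = 2.04 * sin(15°) = 2.04 * 0.258819 = 0.527991 m
Step 2 — RM = 22229000 * 9.81 * 0.527991 ≈ 115140000 N·m (5 s.f.)

115140000 N·m


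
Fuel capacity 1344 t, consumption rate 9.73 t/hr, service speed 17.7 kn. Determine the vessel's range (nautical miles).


Formula: endurance = fuel / rate; range = endurance * speed
Step 1 — endurance = 1344 / 9.73 = 138.1295 hours
Step 2 — range = 138.1295 * 17.7 ≈ 2444.9 nautical miles (5 s.f.)

2444.9 NM


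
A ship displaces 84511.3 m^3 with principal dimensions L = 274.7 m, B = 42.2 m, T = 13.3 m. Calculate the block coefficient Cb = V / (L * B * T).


Formula: Cb = V / (L * B * T)
Step 1 — L * B * T = 274.7 * 42.2 * 13.3 = 154178.122 m^3
Step 2 — Cb = 84511.3 / 154178.122 ≈ 0.54814 (5 s.f.)

0.54814


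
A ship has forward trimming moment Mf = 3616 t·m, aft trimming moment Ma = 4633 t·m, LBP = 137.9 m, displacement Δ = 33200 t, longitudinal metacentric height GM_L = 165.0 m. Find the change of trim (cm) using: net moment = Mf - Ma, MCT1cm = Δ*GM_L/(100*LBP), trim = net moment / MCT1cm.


Formula: net trimming moment = Mf - Ma; MCT1cm = Δ*GM_L/(100*LBP); trim = net moment / MCT1cm
Step 1 — net trimming moment = 3616 - 4633 = -1017 t·m
Step 2 — MCT1cm = 33200 * 165.0 / (100 * 137.9) = 397.2444 t·m/cm
Step 3 — trim = -1017 / 397.2444 ≈ -2.5601 cm (5 s.f.)

-2.5601 cm


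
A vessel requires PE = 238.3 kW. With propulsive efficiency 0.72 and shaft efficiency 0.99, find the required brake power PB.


Formula: PB = PE / (eta_D * eta_S)
Step 1 — combined efficiency = eta_D * eta_S = 0.72 * 0.99 = 0.7128
Step 2 — PB = 238.3 / 0.7128 ≈ 334.32 kW (5 s.f.)

334.32 kW


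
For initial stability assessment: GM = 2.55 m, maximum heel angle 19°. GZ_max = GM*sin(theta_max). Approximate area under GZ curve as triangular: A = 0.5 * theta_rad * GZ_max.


Formula: GZ_max = GM * sin(theta); Area = 0.5 * theta_rad * GZ_max
Step 1 — GZ_max = 2.55 * sin(19°) = 2.55 * 0.325568 = 0.830198 m
Step 2 — theta_rad = 19 * pi/180 = 0.331613 rad
Step 3 — Area = 0.5 * 0.331613 * 0.830198 ≈ 0.13765 m·rad (5 s.f.)

0.13765 m·rad


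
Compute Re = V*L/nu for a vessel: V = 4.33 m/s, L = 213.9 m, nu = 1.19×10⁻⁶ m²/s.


Formula: Re = V * L / nu
Step 1 — V * L = 4.33 * 213.9 = 926.187 m^2/s
Step 2 — Re = 926.187 / 1.19e-6 = 7.78e+08

7.78e+08


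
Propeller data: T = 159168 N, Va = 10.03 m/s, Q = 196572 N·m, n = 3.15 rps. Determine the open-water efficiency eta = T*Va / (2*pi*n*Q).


Formula: eta = T * Va / (2 * pi * n * Q)
Step 1 — numerator = T * Va = 159168 * 10.03 = 1596455.04
Step 2 — 2 * pi * n = 2 * pi * 3.15 = 19.792034
Step 3 — denominator = 19.792034 * 196572 = 3890559.71
Step 4 — eta = 1596455.04 / 3890559.71 ≈ 0.41034 (5 s.f.)

0.41034


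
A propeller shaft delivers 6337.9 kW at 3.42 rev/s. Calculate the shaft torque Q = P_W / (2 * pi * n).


Formula: Q = P_W / (2 * pi * n)
Step 1 — P_W = 6337.9 kW * 1000 = 6337900.0 W
Step 2 — 2 * pi * n = 2 * pi * 3.42 = 21.488494
Step 3 — Q = 6337900.0 / 21.488494 ≈ 294940 N·m (5 s.f.)

294940 N·m


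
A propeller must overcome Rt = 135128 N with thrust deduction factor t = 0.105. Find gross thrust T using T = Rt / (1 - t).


Formula: T = Rt / (1 - t)
Step 1 — (1 - t) = 1 - 0.105 = 0.895
Step 2 — T = 135128 / 0.895 ≈ 150980 N (5 s.f.)

150980 N


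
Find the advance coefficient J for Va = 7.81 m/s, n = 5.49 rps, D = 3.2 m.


Formula: J = Va / (n * D)
Step 1 — n * D = 5.49 * 3.2 = 17.568
Step 2 — J = 7.81 / 17.568 ≈ 0.44456 (5 s.f.)

0.44456


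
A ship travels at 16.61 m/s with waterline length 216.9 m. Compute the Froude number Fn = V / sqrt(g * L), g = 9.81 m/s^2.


Formula: Fn = V / sqrt(g * L)
Step 1 — g * L = 9.81 * 216.9 = 2127.789
Step 2 — sqrt(g * L) = sqrt(2127.789) = 46.127963
Step 3 — Fn = 16.61 / 46.127963 ≈ 0.36009 (5 s.f.)

0.36009


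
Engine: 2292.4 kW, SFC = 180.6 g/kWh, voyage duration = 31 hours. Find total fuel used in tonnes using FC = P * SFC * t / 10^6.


Formula: FC (tonnes) = P * SFC * t / 1,000,000
Step 1 — P * SFC * t = 2292.4 * 180.6 * 31 = 12834230.64 g
Step 2 — FC (tonnes) = 12834230.64 / 1,000,000 ≈ 12.834 tonnes (5 s.f.)

12.834 tonnes


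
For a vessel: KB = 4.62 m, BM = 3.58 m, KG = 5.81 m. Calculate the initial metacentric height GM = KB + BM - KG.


Formula: GM = KB + BM - KG
Step 1 — KM = KB + BM = 4.62 + 3.58 = 8.2 m
Step 2 — GM = KM - KG = 8.2 - 5.81 = 2.39 m

2.39 m


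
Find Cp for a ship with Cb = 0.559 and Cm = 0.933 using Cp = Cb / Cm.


Formula: Cp = Cb / Cm
Substituting: Cp = 0.559 / 0.933
Result: Cp ≈ 0.59914 (5 s.f.)

0.59914


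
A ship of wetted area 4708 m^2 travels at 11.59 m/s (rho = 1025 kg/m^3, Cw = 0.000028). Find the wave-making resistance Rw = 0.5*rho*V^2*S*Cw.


Formula: Rw = 0.5 * rho * V^2 * S * Cw
Step 1 — V^2 = 11.59^2 = 134.3281
Step 2 — 0.5 * rho * V^2 = 0.5 * 1025 * 134.3281 = 68843.15125
Step 3 — Rw = 68843.15125 * 4708 * 0.000028 ≈ 9075.2 N (5 s.f.)

9075.2 N


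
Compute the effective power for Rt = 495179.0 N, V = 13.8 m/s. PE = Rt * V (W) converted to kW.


Formula: PE = Rt * V / 1000 (kW)
Step 1 — PE (W) = 495179.0 * 13.8 = 6833470.2 W
Step 2 — PE (kW) = 6833470.2 / 1000 ≈ 6833.5 kW (5 s.f.)

6833.5 kW


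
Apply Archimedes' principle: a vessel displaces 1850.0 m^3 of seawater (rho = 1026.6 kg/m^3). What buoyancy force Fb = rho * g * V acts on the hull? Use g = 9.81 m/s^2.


Formula: Fb = rho * g * V
Substituting: Fb = 1026.6 * 9.81 * 1850.0
Intermediate: 1026.6 * 9.81 = 10070.946
Result: Fb = 10070.946 * 1850.0 ≈ 18631000 N (5 s.f.)

18631000 N


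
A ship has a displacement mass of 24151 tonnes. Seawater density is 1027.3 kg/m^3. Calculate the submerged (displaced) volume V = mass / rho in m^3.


Formula: V = mass / rho
Step 1 — convert tonnes to kg: 24151 t * 1000 = 24151000 kg
Step 2 — V = 24151000 / 1027.3 ≈ 23509 m^3 (5 s.f.)

23509 m^3


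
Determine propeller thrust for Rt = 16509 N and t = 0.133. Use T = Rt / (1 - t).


Formula: T = Rt / (1 - t)
Step 1 — (1 - t) = 1 - 0.133 = 0.867
Step 2 — T = 16509 / 0.867 ≈ 19042 N (5 s.f.)

19042 N


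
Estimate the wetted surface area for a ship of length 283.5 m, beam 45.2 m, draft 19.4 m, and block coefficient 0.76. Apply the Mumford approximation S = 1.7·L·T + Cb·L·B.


Formula: S = 1.7*L*T + V/T with V = Cb*L*B*T, i.e. S = L * (1.7*T + Cb*B)
Step 1 — 1.7*T = 1.7 * 19.4 = 32.98 m
Step 2 — Cb*B = 0.76 * 45.2 = 34.352 m
Step 3 — 1.7*T + Cb*B = 32.98 + 34.352 = 67.332 m
Step 4 — S = 283.5 * 67.332 ≈ 19089 m^2 (5 s.f.)

19089 m^2


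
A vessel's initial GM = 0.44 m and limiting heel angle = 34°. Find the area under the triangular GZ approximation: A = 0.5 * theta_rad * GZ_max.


Formula: GZ_max = GM * sin(theta); Area = 0.5 * theta_rad * GZ_max
Step 1 — GZ_max = 0.44 * sin(34°) = 0.44 * 0.559193 = 0.246045 m
Step 2 — theta_rad = 34 * pi/180 = 0.593412 rad
Step 3 — Area = 0.5 * 0.593412 * 0.246045 ≈ 0.073003 m·rad (5 s.f.)

0.073003 m·rad


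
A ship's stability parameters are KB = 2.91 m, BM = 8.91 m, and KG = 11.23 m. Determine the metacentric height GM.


Formula: GM = KB + BM - KG
Step 1 — KM = KB + BM = 2.91 + 8.91 = 11.82 m
Step 2 — GM = KM - KG = 11.82 - 11.23 = 0.59 m

0.59 m


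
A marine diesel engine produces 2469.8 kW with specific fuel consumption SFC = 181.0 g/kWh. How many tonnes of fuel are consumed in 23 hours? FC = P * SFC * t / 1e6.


Formula: FC (tonnes) = P * SFC * t / 1,000,000
Step 1 — P * SFC * t = 2469.8 * 181.0 * 23 = 10281777.4 g
Step 2 — FC (tonnes) = 10281777.4 / 1,000,000 ≈ 10.282 tonnes (5 s.f.)

10.282 tonnes


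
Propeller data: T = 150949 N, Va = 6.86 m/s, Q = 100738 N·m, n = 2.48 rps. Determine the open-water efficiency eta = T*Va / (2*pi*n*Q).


Formula: eta = T * Va / (2 * pi * n * Q)
Step 1 — numerator = T * Va = 150949 * 6.86 = 1035510.14
Step 2 — 2 * pi * n = 2 * pi * 2.48 = 15.5823
Step 3 — denominator = 15.5823 * 100738 = 1569729.74
Step 4 — eta = 1035510.14 / 1569729.74 ≈ 0.65967 (5 s.f.)

0.65967


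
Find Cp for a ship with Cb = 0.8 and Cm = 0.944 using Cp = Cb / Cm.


Formula: Cp = Cb / Cm
Substituting: Cp = 0.8 / 0.944
Result: Cp ≈ 0.84746 (5 s.f.)

0.84746


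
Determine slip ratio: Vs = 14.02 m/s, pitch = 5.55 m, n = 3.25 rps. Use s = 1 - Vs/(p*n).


Formula: s = 1 - Vs / (p * n)
Step 1 — p * n = 5.55 * 3.25 = 18.0375
Step 2 — Vs / (p*n) = 14.02 / 18.0375 = 0.77727 (6 d.p.)
Step 3 — s = 1 - 0.77727 = 0.22273

0.22273


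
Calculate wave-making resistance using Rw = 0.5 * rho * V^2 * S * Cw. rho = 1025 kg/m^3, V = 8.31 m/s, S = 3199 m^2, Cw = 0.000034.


Formula: Rw = 0.5 * rho * V^2 * S * Cw
Step 1 — V^2 = 8.31^2 = 69.0561
Step 2 — 0.5 * rho * V^2 = 0.5 * 1025 * 69.0561 = 35391.25125
Step 3 — Rw = 35391.25125 * 3199 * 0.000034 ≈ 3849.4 N (5 s.f.)

3849.4 N


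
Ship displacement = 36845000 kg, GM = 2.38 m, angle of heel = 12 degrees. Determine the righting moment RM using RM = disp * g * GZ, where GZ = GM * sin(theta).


Formula: GZ = GM * sin(theta); RM = disp * g * GZ
Step 1 — GZ = 2.38 * sin(12°) = 2.38 * 0.207912 = 0.494831 m
Step 2 — RM = 36845000 * 9.81 * 0.494831 ≈ 178860000 N·m (5 s.f.)

178860000 N·m


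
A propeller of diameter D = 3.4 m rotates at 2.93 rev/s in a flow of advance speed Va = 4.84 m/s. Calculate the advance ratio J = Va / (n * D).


Formula: J = Va / (n * D)
Step 1 — n * D = 2.93 * 3.4 = 9.962
Step 2 — J = 4.84 / 9.962 ≈ 0.48585 (5 s.f.)

0.48585


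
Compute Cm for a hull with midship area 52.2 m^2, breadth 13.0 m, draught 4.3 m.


Formula: Cm = Am / (B * T)
Step 1 — B * T = 13.0 * 4.3 = 55.9 m^2
Step 2 — Cm = 52.2 / 55.9 ≈ 0.93381 (5 s.f.)

0.93381


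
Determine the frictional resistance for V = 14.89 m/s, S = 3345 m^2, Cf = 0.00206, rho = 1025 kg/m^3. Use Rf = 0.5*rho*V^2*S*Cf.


Formula: Rf = 0.5 * rho * V^2 * S * Cf
Step 1 — V^2 = 14.89^2 = 221.7121
Step 2 — 0.5 * rho * V^2 = 0.5 * 1025 * 221.7121 = 113627.45125
Step 3 — Rf = 113627.45125 * 3345 * 0.00206 ≈ 782970 N (5 s.f.)

782970 N


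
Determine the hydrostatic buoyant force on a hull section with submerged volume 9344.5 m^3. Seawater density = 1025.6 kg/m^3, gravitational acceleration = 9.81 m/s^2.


Formula: Fb = rho * g * V
Substituting: Fb = 1025.6 * 9.81 * 9344.5
Intermediate: 1025.6 * 9.81 = 10061.136
Result: Fb = 10061.136 * 9344.5 ≈ 94016000 N (5 s.f.)

94016000 N


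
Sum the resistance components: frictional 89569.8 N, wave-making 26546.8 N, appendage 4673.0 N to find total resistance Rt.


Formula: Rt = Rf + Rw + Ra
Substituting: Rt = 89569.8 + 26546.8 + 4673.0
Result: Rt = 120789.6 N

120789.6 N


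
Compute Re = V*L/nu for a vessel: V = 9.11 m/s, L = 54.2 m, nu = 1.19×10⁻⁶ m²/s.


Formula: Re = V * L / nu
Step 1 — V * L = 9.11 * 54.2 = 493.762 m^2/s
Step 2 — Re = 493.762 / 1.19e-6 = 4.15e+08

4.15e+08


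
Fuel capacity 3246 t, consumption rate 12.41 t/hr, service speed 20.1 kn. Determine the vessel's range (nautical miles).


Formula: endurance = fuel / rate; range = endurance * speed
Step 1 — endurance = 3246 / 12.41 = 261.5633 hours
Step 2 — range = 261.5633 * 20.1 ≈ 5257.4 nautical miles (5 s.f.)

5257.4 NM


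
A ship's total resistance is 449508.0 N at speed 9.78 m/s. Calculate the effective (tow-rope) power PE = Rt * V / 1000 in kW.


Formula: PE = Rt * V / 1000 (kW)
Step 1 — PE (W) = 449508.0 * 9.78 = 4396188.24 W
Step 2 — PE (kW) = 4396188.24 / 1000 ≈ 4396.2 kW (5 s.f.)

4396.2 kW


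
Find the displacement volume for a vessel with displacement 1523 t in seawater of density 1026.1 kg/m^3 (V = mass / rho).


Formula: V = mass / rho
Step 1 — convert tonnes to kg: 1523 t * 1000 = 1523000 kg
Step 2 — V = 1523000 / 1026.1 ≈ 1484.3 m^3 (5 s.f.)

1484.3 m^3


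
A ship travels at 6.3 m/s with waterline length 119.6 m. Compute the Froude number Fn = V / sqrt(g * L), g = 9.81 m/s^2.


Formula: Fn = V / sqrt(g * L)
Step 1 — g * L = 9.81 * 119.6 = 1173.276
Step 2 — sqrt(g * L) = sqrt(1173.276) = 34.253117
Step 3 — Fn = 6.3 / 34.253117 ≈ 0.18392 (5 s.f.)

0.18392


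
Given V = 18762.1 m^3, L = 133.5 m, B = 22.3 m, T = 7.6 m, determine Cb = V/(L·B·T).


Formula: Cb = V / (L * B * T)
Step 1 — L * B * T = 133.5 * 22.3 * 7.6 = 22625.58 m^3
Step 2 — Cb = 18762.1 / 22625.58 ≈ 0.82924 (5 s.f.)

0.82924


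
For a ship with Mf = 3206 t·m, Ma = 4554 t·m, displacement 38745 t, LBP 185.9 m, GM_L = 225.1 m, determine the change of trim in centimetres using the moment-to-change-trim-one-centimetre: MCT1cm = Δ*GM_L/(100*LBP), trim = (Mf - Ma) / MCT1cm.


Formula: net trimming moment = Mf - Ma; MCT1cm = Δ*GM_L/(100*LBP); trim = net moment / MCT1cm
Step 1 — net trimming moment = 3206 - 4554 = -1348 t·m
Step 2 — MCT1cm = 38745 * 225.1 / (100 * 185.9) = 469.1501 t·m/cm
Step 3 — trim = -1348 / 469.1501 ≈ -2.8733 cm (5 s.f.)

-2.8733 cm


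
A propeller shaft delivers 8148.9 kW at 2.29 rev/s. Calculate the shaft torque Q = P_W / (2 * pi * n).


Formula: Q = P_W / (2 * pi * n)
Step 1 — P_W = 8148.9 kW * 1000 = 8148900.0 W
Step 2 — 2 * pi * n = 2 * pi * 2.29 = 14.388494
Step 3 — Q = 8148900.0 / 14.388494 ≈ 566350 N·m (5 s.f.)

566350 N·m


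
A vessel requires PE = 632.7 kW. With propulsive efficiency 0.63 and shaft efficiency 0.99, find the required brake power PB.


Formula: PB = PE / (eta_D * eta_S)
Step 1 — combined efficiency = eta_D * eta_S = 0.63 * 0.99 = 0.6237
Step 2 — PB = 632.7 / 0.6237 ≈ 1014.4 kW (5 s.f.)

1014.4 kW


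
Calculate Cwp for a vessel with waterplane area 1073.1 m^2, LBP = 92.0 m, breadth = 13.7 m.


Formula: Cwp = Aw / (L * B)
Step 1 — L * B = 92.0 * 13.7 = 1260.4 m^2
Step 2 — Cwp = 1073.1 / 1260.4 ≈ 0.85140 (5 s.f.)

0.85140


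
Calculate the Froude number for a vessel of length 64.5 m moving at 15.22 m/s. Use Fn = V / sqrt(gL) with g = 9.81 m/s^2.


Formula: Fn = V / sqrt(g * L)
Step 1 — g * L = 9.81 * 64.5 = 632.745
Step 2 — sqrt(g * L) = sqrt(632.745) = 25.154423
Step 3 — Fn = 15.22 / 25.154423 ≈ 0.60506 (5 s.f.)

0.60506


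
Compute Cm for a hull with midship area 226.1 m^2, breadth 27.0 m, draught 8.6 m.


Formula: Cm = Am / (B * T)
Step 1 — B * T = 27.0 * 8.6 = 232.2 m^2
Step 2 — Cm = 226.1 / 232.2 ≈ 0.97373 (5 s.f.)

0.97373


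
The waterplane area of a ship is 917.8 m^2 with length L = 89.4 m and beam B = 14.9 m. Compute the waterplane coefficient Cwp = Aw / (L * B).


Formula: Cwp = Aw / (L * B)
Step 1 — L * B = 89.4 * 14.9 = 1332.06 m^2
Step 2 — Cwp = 917.8 / 1332.06 ≈ 0.68901 (5 s.f.)

0.68901


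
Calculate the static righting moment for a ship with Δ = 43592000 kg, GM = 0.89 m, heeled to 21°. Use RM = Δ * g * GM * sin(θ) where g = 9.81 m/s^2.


Formula: GZ = GM * sin(theta); RM = disp * g * GZ
Step 1 — GZ = 0.89 * sin(21°) = 0.89 * 0.358368 = 0.318948 m
Step 2 — RM = 43592000 * 9.81 * 0.318948 ≈ 136390000 N·m (5 s.f.)

136390000 N·m


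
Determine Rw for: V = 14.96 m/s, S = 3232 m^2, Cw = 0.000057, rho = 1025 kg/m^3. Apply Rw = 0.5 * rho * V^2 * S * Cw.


Formula: Rw = 0.5 * rho * V^2 * S * Cw
Step 1 — V^2 = 14.96^2 = 223.8016
Step 2 — 0.5 * rho * V^2 = 0.5 * 1025 * 223.8016 = 114698.32
Step 3 — Rw = 114698.32 * 3232 * 0.000057 ≈ 21130 N (5 s.f.)

21130 N


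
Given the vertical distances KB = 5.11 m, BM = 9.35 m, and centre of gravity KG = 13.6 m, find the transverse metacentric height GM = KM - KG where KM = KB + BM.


Formula: GM = KB + BM - KG
Step 1 — KM = KB + BM = 5.11 + 9.35 = 14.46 m
Step 2 — GM = KM - KG = 14.46 - 13.6 = 0.86 m

0.86 m


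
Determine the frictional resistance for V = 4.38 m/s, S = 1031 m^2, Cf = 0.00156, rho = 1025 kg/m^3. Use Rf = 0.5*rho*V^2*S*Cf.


Formula: Rf = 0.5 * rho * V^2 * S * Cf
Step 1 — V^2 = 4.38^2 = 19.1844
Step 2 — 0.5 * rho * V^2 = 0.5 * 1025 * 19.1844 = 9832.005
Step 3 — Rf = 9832.005 * 1031 * 0.00156 ≈ 15813 N (5 s.f.)

15813 N


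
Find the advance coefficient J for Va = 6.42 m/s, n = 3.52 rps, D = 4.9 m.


Formula: J = Va / (n * D)
Step 1 — n * D = 3.52 * 4.9 = 17.248
Step 2 — J = 6.42 / 17.248 ≈ 0.37222 (5 s.f.)

0.37222


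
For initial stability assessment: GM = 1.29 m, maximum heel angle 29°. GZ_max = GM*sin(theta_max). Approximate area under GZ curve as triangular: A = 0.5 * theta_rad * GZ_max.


Formula: GZ_max = GM * sin(theta); Area = 0.5 * theta_rad * GZ_max
Step 1 — GZ_max = 1.29 * sin(29°) = 1.29 * 0.48481 = 0.625405 m
Step 2 — theta_rad = 29 * pi/180 = 0.506145 rad
Step 3 — Area = 0.5 * 0.506145 * 0.625405 ≈ 0.15827 m·rad (5 s.f.)

0.15827 m·rad


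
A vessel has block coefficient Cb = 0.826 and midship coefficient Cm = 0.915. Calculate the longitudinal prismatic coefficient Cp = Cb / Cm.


Formula: Cp = Cb / Cm
Substituting: Cp = 0.826 / 0.915
Result: Cp ≈ 0.90273 (5 s.f.)

0.90273


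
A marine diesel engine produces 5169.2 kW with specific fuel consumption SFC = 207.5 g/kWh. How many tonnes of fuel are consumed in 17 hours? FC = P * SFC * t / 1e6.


Formula: FC (tonnes) = P * SFC * t / 1,000,000
Step 1 — P * SFC * t = 5169.2 * 207.5 * 17 = 18234353.0 g
Step 2 — FC (tonnes) = 18234353.0 / 1,000,000 ≈ 18.234 tonnes (5 s.f.)

18.234 tonnes


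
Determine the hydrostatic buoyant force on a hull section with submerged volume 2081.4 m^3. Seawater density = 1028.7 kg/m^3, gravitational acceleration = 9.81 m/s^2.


Formula: Fb = rho * g * V
Substituting: Fb = 1028.7 * 9.81 * 2081.4
Intermediate: 1028.7 * 9.81 = 10091.547
Result: Fb = 10091.547 * 2081.4 ≈ 21005000 N (5 s.f.)

21005000 N


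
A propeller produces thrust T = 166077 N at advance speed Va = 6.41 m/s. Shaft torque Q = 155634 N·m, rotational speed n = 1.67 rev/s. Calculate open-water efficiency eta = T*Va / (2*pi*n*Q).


Formula: eta = T * Va / (2 * pi * n * Q)
Step 1 — numerator = T * Va = 166077 * 6.41 = 1064553.57
Step 2 — 2 * pi * n = 2 * pi * 1.67 = 10.492919
Step 3 — denominator = 10.492919 * 155634 = 1633054.96
Step 4 — eta = 1064553.57 / 1633054.96 ≈ 0.65188 (5 s.f.)

0.65188


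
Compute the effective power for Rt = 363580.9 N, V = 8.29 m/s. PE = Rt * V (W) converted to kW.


Formula: PE = Rt * V / 1000 (kW)
Step 1 — PE (W) = 363580.9 * 8.29 = 3014085.661 W
Step 2 — PE (kW) = 3014085.661 / 1000 ≈ 3014.1 kW (5 s.f.)

3014.1 kW


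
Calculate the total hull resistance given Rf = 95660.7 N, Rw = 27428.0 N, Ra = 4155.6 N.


Formula: Rt = Rf + Rw + Ra
Substituting: Rt = 95660.7 + 27428.0 + 4155.6
Result: Rt = 127244.3 N

127244.3 N


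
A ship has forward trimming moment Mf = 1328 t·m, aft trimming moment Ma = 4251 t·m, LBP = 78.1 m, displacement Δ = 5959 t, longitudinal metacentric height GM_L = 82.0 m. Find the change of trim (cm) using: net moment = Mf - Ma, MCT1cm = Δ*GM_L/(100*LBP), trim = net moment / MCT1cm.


Formula: net trimming moment = Mf - Ma; MCT1cm = Δ*GM_L/(100*LBP); trim = net moment / MCT1cm
Step 1 — net trimming moment = 1328 - 4251 = -2923 t·m
Step 2 — MCT1cm = 5959 * 82.0 / (100 * 78.1) = 62.5657 t·m/cm
Step 3 — trim = -2923 / 62.5657 ≈ -46.719 cm (5 s.f.)

-46.719 cm


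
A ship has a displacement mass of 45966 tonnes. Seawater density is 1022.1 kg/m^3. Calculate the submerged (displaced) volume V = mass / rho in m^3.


Formula: V = mass / rho
Step 1 — convert tonnes to kg: 45966 t * 1000 = 45966000 kg
Step 2 — V = 45966000 / 1022.1 ≈ 44972 m^3 (5 s.f.)

44972 m^3


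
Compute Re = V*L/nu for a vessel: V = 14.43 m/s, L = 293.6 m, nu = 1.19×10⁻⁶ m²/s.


Formula: Re = V * L / nu
Step 1 — V * L = 14.43 * 293.6 = 4236.648 m^2/s
Step 2 — Re = 4236.648 / 1.19e-6 = 3.56e+09

3.56e+09


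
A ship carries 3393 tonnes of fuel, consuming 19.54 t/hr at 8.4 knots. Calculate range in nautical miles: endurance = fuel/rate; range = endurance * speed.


Formula: endurance = fuel / rate; range = endurance * speed
Step 1 — endurance = 3393 / 19.54 = 173.6438 hours
Step 2 — range = 173.6438 * 8.4 ≈ 1458.6 nautical miles (5 s.f.)

1458.6 NM


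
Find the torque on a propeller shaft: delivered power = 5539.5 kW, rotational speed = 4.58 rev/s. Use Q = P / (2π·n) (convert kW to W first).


Formula: Q = P_W / (2 * pi * n)
Step 1 — P_W = 5539.5 kW * 1000 = 5539500.0 W
Step 2 — 2 * pi * n = 2 * pi * 4.58 = 28.776989
Step 3 — Q = 5539500.0 / 28.776989 ≈ 192500 N·m (5 s.f.)

192500 N·m


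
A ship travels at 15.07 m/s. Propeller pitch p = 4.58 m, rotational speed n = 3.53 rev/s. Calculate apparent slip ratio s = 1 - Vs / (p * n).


Formula: s = 1 - Vs / (p * n)
Step 1 — p * n = 4.58 * 3.53 = 16.1674
Step 2 — Vs / (p*n) = 15.07 / 16.1674 = 0.932123 (6 d.p.)
Step 3 — s = 1 - 0.932123 = 0.067877

0.067877


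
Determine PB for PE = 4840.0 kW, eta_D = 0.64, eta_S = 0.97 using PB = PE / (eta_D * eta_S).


Formula: PB = PE / (eta_D * eta_S)
Step 1 — combined efficiency = eta_D * eta_S = 0.64 * 0.97 = 0.6208
Step 2 — PB = 4840.0 / 0.6208 ≈ 7796.4 kW (5 s.f.)

7796.4 kW


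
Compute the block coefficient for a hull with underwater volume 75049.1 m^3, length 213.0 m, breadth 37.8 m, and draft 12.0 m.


Formula: Cb = V / (L * B * T)
Step 1 — L * B * T = 213.0 * 37.8 * 12.0 = 96616.8 m^3
Step 2 — Cb = 75049.1 / 96616.8 ≈ 0.77677 (5 s.f.)

0.77677


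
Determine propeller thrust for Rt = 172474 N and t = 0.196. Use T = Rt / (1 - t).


Formula: T = Rt / (1 - t)
Step 1 — (1 - t) = 1 - 0.196 = 0.804
Step 2 — T = 172474 / 0.804 ≈ 214520 N (5 s.f.)

214520 N


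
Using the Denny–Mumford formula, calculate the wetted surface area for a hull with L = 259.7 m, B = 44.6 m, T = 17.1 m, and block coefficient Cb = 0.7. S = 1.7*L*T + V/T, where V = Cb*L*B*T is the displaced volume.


Formula: S = 1.7*L*T + V/T with V = Cb*L*B*T, i.e. S = L * (1.7*T + Cb*B)
Step 1 — 1.7*T = 1.7 * 17.1 = 29.07 m
Step 2 — Cb*B = 0.7 * 44.6 = 31.22 m
Step 3 — 1.7*T + Cb*B = 29.07 + 31.22 = 60.29 m
Step 4 — S = 259.7 * 60.29 ≈ 15657 m^2 (5 s.f.)

15657 m^2


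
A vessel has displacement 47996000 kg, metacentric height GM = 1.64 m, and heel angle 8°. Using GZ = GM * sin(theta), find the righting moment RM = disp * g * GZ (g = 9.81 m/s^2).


Formula: GZ = GM * sin(theta); RM = disp * g * GZ
Step 1 — GZ = 1.64 * sin(8°) = 1.64 * 0.139173 = 0.228244 m
Step 2 — RM = 47996000 * 9.81 * 0.228244 ≈ 107470000 N·m (5 s.f.)

107470000 N·m


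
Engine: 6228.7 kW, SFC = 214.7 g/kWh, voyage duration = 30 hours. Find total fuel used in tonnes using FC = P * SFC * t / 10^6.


Formula: FC (tonnes) = P * SFC * t / 1,000,000
Step 1 — P * SFC * t = 6228.7 * 214.7 * 30 = 40119056.7 g
Step 2 — FC (tonnes) = 40119056.7 / 1,000,000 ≈ 40.119 tonnes (5 s.f.)

40.119 tonnes


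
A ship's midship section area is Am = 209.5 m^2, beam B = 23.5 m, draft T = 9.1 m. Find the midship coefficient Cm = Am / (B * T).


Formula: Cm = Am / (B * T)
Step 1 — B * T = 23.5 * 9.1 = 213.85 m^2
Step 2 — Cm = 209.5 / 213.85 ≈ 0.97966 (5 s.f.)

0.97966


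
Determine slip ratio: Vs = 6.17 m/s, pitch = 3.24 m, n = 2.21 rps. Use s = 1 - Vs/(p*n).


Formula: s = 1 - Vs / (p * n)
Step 1 — p * n = 3.24 * 2.21 = 7.1604
Step 2 — Vs / (p*n) = 6.17 / 7.1604 = 0.861684 (6 d.p.)
Step 3 — s = 1 - 0.861684 = 0.138316

0.138316


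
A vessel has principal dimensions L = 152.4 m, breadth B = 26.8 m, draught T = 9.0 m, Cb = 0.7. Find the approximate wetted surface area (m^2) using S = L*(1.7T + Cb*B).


Formula: S = 1.7*L*T + V/T with V = Cb*L*B*T, i.e. S = L * (1.7*T + Cb*B)
Step 1 — 1.7*T = 1.7 * 9.0 = 15.3 m
Step 2 — Cb*B = 0.7 * 26.8 = 18.76 m
Step 3 — 1.7*T + Cb*B = 15.3 + 18.76 = 34.06 m
Step 4 — S = 152.4 * 34.06 ≈ 5190.7 m^2 (5 s.f.)

5190.7 m^2


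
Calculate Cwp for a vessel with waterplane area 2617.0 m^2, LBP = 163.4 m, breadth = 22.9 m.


Formula: Cwp = Aw / (L * B)
Step 1 — L * B = 163.4 * 22.9 = 3741.86 m^2
Step 2 — Cwp = 2617.0 / 3741.86 ≈ 0.69938 (5 s.f.)

0.69938


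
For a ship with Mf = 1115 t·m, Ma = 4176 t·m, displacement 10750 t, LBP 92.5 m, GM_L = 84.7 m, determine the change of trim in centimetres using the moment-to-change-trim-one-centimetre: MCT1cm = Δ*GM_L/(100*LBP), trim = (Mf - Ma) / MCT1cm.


Formula: net trimming moment = Mf - Ma; MCT1cm = Δ*GM_L/(100*LBP); trim = net moment / MCT1cm
Step 1 — net trimming moment = 1115 - 4176 = -3061 t·m
Step 2 — MCT1cm = 10750 * 84.7 / (100 * 92.5) = 98.4351 t·m/cm
Step 3 — trim = -3061 / 98.4351 ≈ -31.097 cm (5 s.f.)

-31.097 cm


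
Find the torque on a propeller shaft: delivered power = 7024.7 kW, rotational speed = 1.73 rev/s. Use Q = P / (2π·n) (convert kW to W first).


Formula: Q = P_W / (2 * pi * n)
Step 1 — P_W = 7024.7 kW * 1000 = 7024700.0 W
Step 2 — 2 * pi * n = 2 * pi * 1.73 = 10.869911
Step 3 — Q = 7024700.0 / 10.869911 ≈ 646250 N·m (5 s.f.)

646250 N·m


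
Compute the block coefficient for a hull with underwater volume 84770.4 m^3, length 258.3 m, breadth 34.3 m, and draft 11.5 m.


Formula: Cb = V / (L * B * T)
Step 1 — L * B * T = 258.3 * 34.3 * 11.5 = 101886.435 m^3
Step 2 — Cb = 84770.4 / 101886.435 ≈ 0.83201 (5 s.f.)

0.83201


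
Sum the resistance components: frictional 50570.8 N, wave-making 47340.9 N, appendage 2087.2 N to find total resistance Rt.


Formula: Rt = Rf + Rw + Ra
Substituting: Rt = 50570.8 + 47340.9 + 2087.2
Result: Rt = 99998.9 N

99998.9 N


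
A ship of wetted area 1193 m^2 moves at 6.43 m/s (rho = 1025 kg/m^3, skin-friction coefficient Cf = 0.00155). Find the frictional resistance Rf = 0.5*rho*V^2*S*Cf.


Formula: Rf = 0.5 * rho * V^2 * S * Cf
Step 1 — V^2 = 6.43^2 = 41.3449
Step 2 — 0.5 * rho * V^2 = 0.5 * 1025 * 41.3449 = 21189.26125
Step 3 — Rf = 21189.26125 * 1193 * 0.00155 ≈ 39182 N (5 s.f.)

39182 N


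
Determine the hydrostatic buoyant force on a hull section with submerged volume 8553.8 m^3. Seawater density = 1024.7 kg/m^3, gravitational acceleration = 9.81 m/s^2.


Formula: Fb = rho * g * V
Substituting: Fb = 1024.7 * 9.81 * 8553.8
Intermediate: 1024.7 * 9.81 = 10052.307
Result: Fb = 10052.307 * 8553.8 ≈ 85985000 N (5 s.f.)

85985000 N


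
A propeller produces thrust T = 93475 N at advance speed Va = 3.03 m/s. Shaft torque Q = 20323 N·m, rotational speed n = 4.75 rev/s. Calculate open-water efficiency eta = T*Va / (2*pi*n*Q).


Formula: eta = T * Va / (2 * pi * n * Q)
Step 1 — numerator = T * Va = 93475 * 3.03 = 283229.25
Step 2 — 2 * pi * n = 2 * pi * 4.75 = 29.84513
Step 3 — denominator = 29.84513 * 20323 = 606542.58
Step 4 — eta = 283229.25 / 606542.58 ≈ 0.46696 (5 s.f.)

0.46696


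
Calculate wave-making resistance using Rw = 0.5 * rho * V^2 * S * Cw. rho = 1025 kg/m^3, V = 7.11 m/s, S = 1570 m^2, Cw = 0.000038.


Formula: Rw = 0.5 * rho * V^2 * S * Cw
Step 1 — V^2 = 7.11^2 = 50.5521
Step 2 — 0.5 * rho * V^2 = 0.5 * 1025 * 50.5521 = 25907.95125
Step 3 — Rw = 25907.95125 * 1570 * 0.000038 ≈ 1545.7 N (5 s.f.)

1545.7 N


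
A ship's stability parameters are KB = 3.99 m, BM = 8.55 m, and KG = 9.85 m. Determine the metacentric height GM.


Formula: GM = KB + BM - KG
Step 1 — KM = KB + BM = 3.99 + 8.55 = 12.54 m
Step 2 — GM = KM - KG = 12.54 - 9.85 = 2.69 m

2.69 m


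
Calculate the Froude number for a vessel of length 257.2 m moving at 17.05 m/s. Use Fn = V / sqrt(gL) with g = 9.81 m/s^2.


Formula: Fn = V / sqrt(g * L)
Step 1 — g * L = 9.81 * 257.2 = 2523.132
Step 2 — sqrt(g * L) = sqrt(2523.132) = 50.230787
Step 3 — Fn = 17.05 / 50.230787 ≈ 0.33943 (5 s.f.)

0.33943


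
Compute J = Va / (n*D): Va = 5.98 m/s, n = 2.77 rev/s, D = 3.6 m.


Formula: J = Va / (n * D)
Step 1 — n * D = 2.77 * 3.6 = 9.972
Step 2 — J = 5.98 / 9.972 ≈ 0.59968 (5 s.f.)

0.59968


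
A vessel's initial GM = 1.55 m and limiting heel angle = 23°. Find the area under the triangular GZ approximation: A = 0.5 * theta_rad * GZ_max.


Formula: GZ_max = GM * sin(theta); Area = 0.5 * theta_rad * GZ_max
Step 1 — GZ_max = 1.55 * sin(23°) = 1.55 * 0.390731 = 0.605633 m
Step 2 — theta_rad = 23 * pi/180 = 0.401426 rad
Step 3 — Area = 0.5 * 0.401426 * 0.605633 ≈ 0.12156 m·rad (5 s.f.)

0.12156 m·rad


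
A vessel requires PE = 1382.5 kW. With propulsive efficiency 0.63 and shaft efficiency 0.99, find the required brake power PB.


Formula: PB = PE / (eta_D * eta_S)
Step 1 — combined efficiency = eta_D * eta_S = 0.63 * 0.99 = 0.6237
Step 2 — PB = 1382.5 / 0.6237 ≈ 2216.6 kW (5 s.f.)

2216.6 kW


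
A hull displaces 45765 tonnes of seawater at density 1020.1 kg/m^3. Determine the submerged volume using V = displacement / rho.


Formula: V = mass / rho
Step 1 — convert tonnes to kg: 45765 t * 1000 = 45765000 kg
Step 2 — V = 45765000 / 1020.1 ≈ 44863 m^3 (5 s.f.)

44863 m^3


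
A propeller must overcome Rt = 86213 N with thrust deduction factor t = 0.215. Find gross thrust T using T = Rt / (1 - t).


Formula: T = Rt / (1 - t)
Step 1 — (1 - t) = 1 - 0.215 = 0.785
Step 2 — T = 86213 / 0.785 ≈ 109830 N (5 s.f.)

109830 N


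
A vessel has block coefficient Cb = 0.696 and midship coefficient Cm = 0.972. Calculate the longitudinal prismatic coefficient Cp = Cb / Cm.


Formula: Cp = Cb / Cm
Substituting: Cp = 0.696 / 0.972
Result: Cp ≈ 0.71605 (5 s.f.)

0.71605


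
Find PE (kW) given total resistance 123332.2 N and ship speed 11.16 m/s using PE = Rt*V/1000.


Formula: PE = Rt * V / 1000 (kW)
Step 1 — PE (W) = 123332.2 * 11.16 = 1376387.352 W
Step 2 — PE (kW) = 1376387.352 / 1000 ≈ 1376.4 kW (5 s.f.)

1376.4 kW


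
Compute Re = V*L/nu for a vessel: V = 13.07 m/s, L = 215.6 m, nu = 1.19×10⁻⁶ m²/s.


Formula: Re = V * L / nu
Step 1 — V * L = 13.07 * 215.6 = 2817.892 m^2/s
Step 2 — Re = 2817.892 / 1.19e-6 = 2.37e+09

2.37e+09


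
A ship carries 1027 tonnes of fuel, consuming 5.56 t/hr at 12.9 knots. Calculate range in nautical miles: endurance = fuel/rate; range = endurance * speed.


Formula: endurance = fuel / rate; range = endurance * speed
Step 1 — endurance = 1027 / 5.56 = 184.7122 hours
Step 2 — range = 184.7122 * 12.9 ≈ 2382.8 nautical miles (5 s.f.)

2382.8 NM


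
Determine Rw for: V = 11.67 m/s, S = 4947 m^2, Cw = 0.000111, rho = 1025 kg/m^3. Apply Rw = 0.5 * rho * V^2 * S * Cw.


Formula: Rw = 0.5 * rho * V^2 * S * Cw
Step 1 — V^2 = 11.67^2 = 136.1889
Step 2 — 0.5 * rho * V^2 = 0.5 * 1025 * 136.1889 = 69796.81125
Step 3 — Rw = 69796.81125 * 4947 * 0.000111 ≈ 38327 N (5 s.f.)

38327 N


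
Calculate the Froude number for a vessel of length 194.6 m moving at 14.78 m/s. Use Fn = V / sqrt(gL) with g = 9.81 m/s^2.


Formula: Fn = V / sqrt(g * L)
Step 1 — g * L = 9.81 * 194.6 = 1909.026
Step 2 — sqrt(g * L) = sqrt(1909.026) = 43.692402
Step 3 — Fn = 14.78 / 43.692402 ≈ 0.33827 (5 s.f.)

0.33827


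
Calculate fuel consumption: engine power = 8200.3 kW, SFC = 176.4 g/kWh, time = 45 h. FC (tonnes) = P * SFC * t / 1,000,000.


Formula: FC (tonnes) = P * SFC * t / 1,000,000
Step 1 — P * SFC * t = 8200.3 * 176.4 * 45 = 65093981.4 g
Step 2 — FC (tonnes) = 65093981.4 / 1,000,000 ≈ 65.094 tonnes (5 s.f.)

65.094 tonnes


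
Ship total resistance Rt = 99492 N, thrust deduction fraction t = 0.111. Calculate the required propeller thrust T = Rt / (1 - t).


Formula: T = Rt / (1 - t)
Step 1 — (1 - t) = 1 - 0.111 = 0.889
Step 2 — T = 99492 / 0.889 ≈ 111910 N (5 s.f.)

111910 N


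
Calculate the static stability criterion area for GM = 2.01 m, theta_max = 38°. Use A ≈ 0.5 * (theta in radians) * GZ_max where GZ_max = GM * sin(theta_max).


Formula: GZ_max = GM * sin(theta); Area = 0.5 * theta_rad * GZ_max
Step 1 — GZ_max = 2.01 * sin(38°) = 2.01 * 0.615661 = 1.237479 m
Step 2 — theta_rad = 38 * pi/180 = 0.663225 rad
Step 3 — Area = 0.5 * 0.663225 * 1.237479 ≈ 0.41036 m·rad (5 s.f.)

0.41036 m·rad


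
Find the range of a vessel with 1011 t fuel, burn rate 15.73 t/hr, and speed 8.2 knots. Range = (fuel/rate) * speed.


Formula: endurance = fuel / rate; range = endurance * speed
Step 1 — endurance = 1011 / 15.73 = 64.2721 hours
Step 2 — range = 64.2721 * 8.2 ≈ 527.03 nautical miles (5 s.f.)

527.03 NM


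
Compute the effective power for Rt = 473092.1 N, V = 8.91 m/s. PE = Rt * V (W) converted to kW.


Formula: PE = Rt * V / 1000 (kW)
Step 1 — PE (W) = 473092.1 * 8.91 = 4215250.611 W
Step 2 — PE (kW) = 4215250.611 / 1000 ≈ 4215.3 kW (5 s.f.)

4215.3 kW


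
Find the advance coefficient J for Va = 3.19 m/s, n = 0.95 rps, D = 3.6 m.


Formula: J = Va / (n * D)
Step 1 — n * D = 0.95 * 3.6 = 3.42
Step 2 — J = 3.19 / 3.42 ≈ 0.93275 (5 s.f.)

0.93275


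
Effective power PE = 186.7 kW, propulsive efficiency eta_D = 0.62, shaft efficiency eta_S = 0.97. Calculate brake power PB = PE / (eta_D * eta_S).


Formula: PB = PE / (eta_D * eta_S)
Step 1 — combined efficiency = eta_D * eta_S = 0.62 * 0.97 = 0.6014
Step 2 — PB = 186.7 / 0.6014 ≈ 310.44 kW (5 s.f.)

310.44 kW


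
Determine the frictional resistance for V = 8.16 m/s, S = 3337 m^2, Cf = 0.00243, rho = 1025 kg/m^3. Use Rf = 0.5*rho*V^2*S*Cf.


Formula: Rf = 0.5 * rho * V^2 * S * Cf
Step 1 — V^2 = 8.16^2 = 66.5856
Step 2 — 0.5 * rho * V^2 = 0.5 * 1025 * 66.5856 = 34125.12
Step 3 — Rf = 34125.12 * 3337 * 0.00243 ≈ 276720 N (5 s.f.)

276720 N


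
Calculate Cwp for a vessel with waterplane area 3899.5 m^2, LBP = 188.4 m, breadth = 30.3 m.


Formula: Cwp = Aw / (L * B)
Step 1 — L * B = 188.4 * 30.3 = 5708.52 m^2
Step 2 — Cwp = 3899.5 / 5708.52 ≈ 0.68310 (5 s.f.)

0.68310


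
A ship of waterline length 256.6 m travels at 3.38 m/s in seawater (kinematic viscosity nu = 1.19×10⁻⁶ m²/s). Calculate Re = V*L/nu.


Formula: Re = V * L / nu
Step 1 — V * L = 3.38 * 256.6 = 867.308 m^2/s
Step 2 — Re = 867.308 / 1.19e-6 = 7.29e+08

7.29e+08


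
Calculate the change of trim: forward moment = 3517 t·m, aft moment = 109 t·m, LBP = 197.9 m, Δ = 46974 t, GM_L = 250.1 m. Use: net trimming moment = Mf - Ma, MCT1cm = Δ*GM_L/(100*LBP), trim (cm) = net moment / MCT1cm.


Formula: net trimming moment = Mf - Ma; MCT1cm = Δ*GM_L/(100*LBP); trim = net moment / MCT1cm
Step 1 — net trimming moment = 3517 - 109 = 3408 t·m
Step 2 — MCT1cm = 46974 * 250.1 / (100 * 197.9) = 593.6431 t·m/cm
Step 3 — trim = 3408 / 593.6431 ≈ 5.7408 cm (5 s.f.)

5.7408 cm


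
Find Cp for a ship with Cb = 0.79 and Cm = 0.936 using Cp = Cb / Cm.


Formula: Cp = Cb / Cm
Substituting: Cp = 0.79 / 0.936
Result: Cp ≈ 0.84402 (5 s.f.)

0.84402


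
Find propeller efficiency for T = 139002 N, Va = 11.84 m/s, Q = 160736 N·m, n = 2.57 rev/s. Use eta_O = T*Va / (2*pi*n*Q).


Formula: eta = T * Va / (2 * pi * n * Q)
Step 1 — numerator = T * Va = 139002 * 11.84 = 1645783.68
Step 2 — 2 * pi * n = 2 * pi * 2.57 = 16.147786
Step 3 — denominator = 16.147786 * 160736 = 2595530.53
Step 4 — eta = 1645783.68 / 2595530.53 ≈ 0.63408 (5 s.f.)

0.63408


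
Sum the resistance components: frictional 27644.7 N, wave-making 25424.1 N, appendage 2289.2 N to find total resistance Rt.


Formula: Rt = Rf + Rw + Ra
Substituting: Rt = 27644.7 + 25424.1 + 2289.2
Result: Rt = 55358.0 N

55358.0 N


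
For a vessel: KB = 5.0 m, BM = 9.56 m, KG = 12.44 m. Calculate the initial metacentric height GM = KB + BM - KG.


Formula: GM = KB + BM - KG
Step 1 — KM = KB + BM = 5.0 + 9.56 = 14.56 m
Step 2 — GM = KM - KG = 14.56 - 12.44 = 2.12 m

2.12 m


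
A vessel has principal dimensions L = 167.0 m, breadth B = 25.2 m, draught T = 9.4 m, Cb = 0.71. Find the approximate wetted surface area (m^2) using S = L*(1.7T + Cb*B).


Formula: S = 1.7*L*T + V/T with V = Cb*L*B*T, i.e. S = L * (1.7*T + Cb*B)
Step 1 — 1.7*T = 1.7 * 9.4 = 15.98 m
Step 2 — Cb*B = 0.71 * 25.2 = 17.892 m
Step 3 — 1.7*T + Cb*B = 15.98 + 17.892 = 33.872 m
Step 4 — S = 167.0 * 33.872 ≈ 5656.6 m^2 (5 s.f.)

5656.6 m^2
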